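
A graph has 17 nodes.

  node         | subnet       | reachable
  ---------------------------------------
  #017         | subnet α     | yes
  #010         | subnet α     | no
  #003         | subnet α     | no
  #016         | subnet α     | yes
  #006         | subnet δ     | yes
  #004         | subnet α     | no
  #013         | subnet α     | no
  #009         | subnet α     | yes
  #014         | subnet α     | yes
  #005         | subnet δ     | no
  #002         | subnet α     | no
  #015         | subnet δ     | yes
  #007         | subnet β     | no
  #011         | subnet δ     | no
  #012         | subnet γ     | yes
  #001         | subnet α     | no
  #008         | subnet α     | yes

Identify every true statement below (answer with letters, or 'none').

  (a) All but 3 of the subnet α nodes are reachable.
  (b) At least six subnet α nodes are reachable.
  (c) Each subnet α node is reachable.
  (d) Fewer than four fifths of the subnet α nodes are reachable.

|A| = 11, |A ∩ B| = 5, |A ∖ B| = 6.
(a) |A ∖ B| = 3: fails.
(b) |A ∩ B| ≥ 6: fails.
(c) A ⊆ B, i.e. every element of A is in B (|A ∖ B| = 0): fails.
(d) |A ∩ B| / |A| < 4/5: holds.

(d)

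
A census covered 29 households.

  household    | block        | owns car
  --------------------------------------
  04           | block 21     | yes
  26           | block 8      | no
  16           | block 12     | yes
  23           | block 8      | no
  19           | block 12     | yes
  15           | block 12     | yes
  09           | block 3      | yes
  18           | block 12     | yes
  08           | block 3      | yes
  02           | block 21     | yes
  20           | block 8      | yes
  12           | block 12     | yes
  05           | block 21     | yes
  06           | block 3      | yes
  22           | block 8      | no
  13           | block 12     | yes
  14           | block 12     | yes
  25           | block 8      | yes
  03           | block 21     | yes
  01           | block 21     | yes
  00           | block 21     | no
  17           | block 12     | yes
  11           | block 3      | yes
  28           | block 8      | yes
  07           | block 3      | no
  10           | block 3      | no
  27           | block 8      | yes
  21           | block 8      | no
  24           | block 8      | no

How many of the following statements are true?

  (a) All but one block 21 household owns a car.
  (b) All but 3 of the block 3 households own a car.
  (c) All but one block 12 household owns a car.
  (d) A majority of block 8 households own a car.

1

(a) block 21: |A| = 6, |A ∩ B| = 5; needs |A ∖ B| = 1 — true.
(b) block 3: |A| = 6, |A ∩ B| = 4; needs |A ∖ B| = 3 — false.
(c) block 12: |A| = 8, |A ∩ B| = 8; needs |A ∖ B| = 1 — false.
(d) block 8: |A| = 9, |A ∩ B| = 4; needs |A ∩ B| > |A ∖ B| — false.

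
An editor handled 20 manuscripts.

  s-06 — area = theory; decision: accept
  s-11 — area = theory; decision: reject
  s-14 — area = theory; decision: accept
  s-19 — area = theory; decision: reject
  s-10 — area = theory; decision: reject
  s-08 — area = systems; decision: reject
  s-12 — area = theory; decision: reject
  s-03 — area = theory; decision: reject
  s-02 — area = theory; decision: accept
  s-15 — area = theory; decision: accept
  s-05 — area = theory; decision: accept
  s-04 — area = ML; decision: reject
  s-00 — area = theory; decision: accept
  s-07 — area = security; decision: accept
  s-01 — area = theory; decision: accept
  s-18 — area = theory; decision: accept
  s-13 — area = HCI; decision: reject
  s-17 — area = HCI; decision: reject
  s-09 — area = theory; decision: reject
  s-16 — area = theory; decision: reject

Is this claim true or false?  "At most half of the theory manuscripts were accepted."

'At most half of the theory manuscripts were accepted' holds iff |A ∩ B| ≤ |A ∖ B|.
|A| = 15, |A ∩ B| = 8, |A ∖ B| = 7.
8 > 7, so the statement is false.

False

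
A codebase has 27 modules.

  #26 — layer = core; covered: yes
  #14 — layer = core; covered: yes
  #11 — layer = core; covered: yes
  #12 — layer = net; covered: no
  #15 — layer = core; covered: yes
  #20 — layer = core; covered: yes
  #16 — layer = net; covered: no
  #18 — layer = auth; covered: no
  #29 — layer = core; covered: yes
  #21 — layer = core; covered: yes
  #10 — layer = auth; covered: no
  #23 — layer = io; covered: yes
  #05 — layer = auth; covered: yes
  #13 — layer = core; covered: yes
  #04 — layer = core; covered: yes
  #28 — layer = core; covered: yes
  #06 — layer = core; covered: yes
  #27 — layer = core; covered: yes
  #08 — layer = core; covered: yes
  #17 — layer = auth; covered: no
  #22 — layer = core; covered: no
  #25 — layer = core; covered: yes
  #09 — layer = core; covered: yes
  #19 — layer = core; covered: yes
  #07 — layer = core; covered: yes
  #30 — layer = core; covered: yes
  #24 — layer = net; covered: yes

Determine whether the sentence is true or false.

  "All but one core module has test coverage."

True

'All but one core module has test coverage' holds iff |A ∖ B| = 1.
|A| = 19, |A ∩ B| = 18, |A ∖ B| = 1.
|A ∖ B| = 1, so the statement is true.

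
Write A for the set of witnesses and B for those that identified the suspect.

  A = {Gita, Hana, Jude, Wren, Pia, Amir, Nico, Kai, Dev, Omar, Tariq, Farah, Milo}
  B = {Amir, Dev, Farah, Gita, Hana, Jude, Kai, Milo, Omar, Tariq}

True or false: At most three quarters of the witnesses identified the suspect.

False

The determiner here denotes the relation: |A ∩ B| / |A| ≤ 3/4.
A (the restrictor) = {Gita, Hana, Jude, Wren, Pia, Amir, Nico, Kai, Dev, Omar, Tariq, Farah, Milo}, |A| = 13.
A ∩ B = {Gita, Hana, Jude, Amir, Kai, Dev, Omar, Tariq, Farah, Milo}, so |A ∩ B| = 10.
A ∖ B = {Wren, Pia, Nico}, so |A ∖ B| = 3.
|A ∩ B|/|A| = 10/13, so the statement is false.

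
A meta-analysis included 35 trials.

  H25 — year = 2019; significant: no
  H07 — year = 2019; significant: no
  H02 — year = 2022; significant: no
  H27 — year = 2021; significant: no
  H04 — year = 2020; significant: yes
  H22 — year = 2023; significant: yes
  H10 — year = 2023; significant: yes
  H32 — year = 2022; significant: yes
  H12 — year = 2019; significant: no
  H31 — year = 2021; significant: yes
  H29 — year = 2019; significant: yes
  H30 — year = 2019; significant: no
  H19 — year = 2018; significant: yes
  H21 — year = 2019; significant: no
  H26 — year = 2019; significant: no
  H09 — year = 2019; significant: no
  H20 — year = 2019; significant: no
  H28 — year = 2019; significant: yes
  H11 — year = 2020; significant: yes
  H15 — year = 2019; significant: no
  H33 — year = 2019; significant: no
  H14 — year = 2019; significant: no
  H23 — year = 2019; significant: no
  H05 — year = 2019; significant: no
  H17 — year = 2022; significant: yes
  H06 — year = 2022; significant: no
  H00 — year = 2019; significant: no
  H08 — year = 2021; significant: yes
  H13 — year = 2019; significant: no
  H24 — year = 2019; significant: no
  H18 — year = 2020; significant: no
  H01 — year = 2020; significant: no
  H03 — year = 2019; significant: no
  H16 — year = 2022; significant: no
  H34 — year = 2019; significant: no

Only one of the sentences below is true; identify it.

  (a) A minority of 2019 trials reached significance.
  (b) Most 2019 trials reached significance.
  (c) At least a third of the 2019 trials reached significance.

|A| = 20, |A ∩ B| = 2, |A ∖ B| = 18.
(a) requires |A ∩ B| < |A ∖ B|: true.
(b) requires |A ∩ B| > |A ∖ B|: false.
(c) requires |A ∩ B| / |A| ≥ 1/3: false.

(a)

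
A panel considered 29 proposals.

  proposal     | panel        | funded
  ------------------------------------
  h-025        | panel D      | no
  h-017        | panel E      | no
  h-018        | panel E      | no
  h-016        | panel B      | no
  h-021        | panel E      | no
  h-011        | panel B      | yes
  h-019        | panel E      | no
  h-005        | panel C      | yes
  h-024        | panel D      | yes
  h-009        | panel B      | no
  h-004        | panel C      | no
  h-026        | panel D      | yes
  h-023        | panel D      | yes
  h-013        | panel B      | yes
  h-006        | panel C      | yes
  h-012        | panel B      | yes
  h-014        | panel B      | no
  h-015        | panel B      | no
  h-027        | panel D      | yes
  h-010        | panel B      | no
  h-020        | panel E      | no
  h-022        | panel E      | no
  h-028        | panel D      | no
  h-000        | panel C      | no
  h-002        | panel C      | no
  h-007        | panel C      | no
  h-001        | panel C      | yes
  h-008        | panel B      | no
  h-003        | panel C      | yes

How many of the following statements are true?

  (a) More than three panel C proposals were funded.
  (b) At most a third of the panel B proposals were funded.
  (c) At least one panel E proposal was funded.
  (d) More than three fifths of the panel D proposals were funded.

(a) panel C: |A| = 8, |A ∩ B| = 4; needs |A ∩ B| > 3 — true.
(b) panel B: |A| = 9, |A ∩ B| = 3; needs |A ∩ B| / |A| ≤ 1/3 — true.
(c) panel E: |A| = 6, |A ∩ B| = 0; needs A ∩ B ≠ ∅ (|A ∩ B| ≥ 1) — false.
(d) panel D: |A| = 6, |A ∩ B| = 4; needs |A ∩ B| / |A| > 3/5 — true.

3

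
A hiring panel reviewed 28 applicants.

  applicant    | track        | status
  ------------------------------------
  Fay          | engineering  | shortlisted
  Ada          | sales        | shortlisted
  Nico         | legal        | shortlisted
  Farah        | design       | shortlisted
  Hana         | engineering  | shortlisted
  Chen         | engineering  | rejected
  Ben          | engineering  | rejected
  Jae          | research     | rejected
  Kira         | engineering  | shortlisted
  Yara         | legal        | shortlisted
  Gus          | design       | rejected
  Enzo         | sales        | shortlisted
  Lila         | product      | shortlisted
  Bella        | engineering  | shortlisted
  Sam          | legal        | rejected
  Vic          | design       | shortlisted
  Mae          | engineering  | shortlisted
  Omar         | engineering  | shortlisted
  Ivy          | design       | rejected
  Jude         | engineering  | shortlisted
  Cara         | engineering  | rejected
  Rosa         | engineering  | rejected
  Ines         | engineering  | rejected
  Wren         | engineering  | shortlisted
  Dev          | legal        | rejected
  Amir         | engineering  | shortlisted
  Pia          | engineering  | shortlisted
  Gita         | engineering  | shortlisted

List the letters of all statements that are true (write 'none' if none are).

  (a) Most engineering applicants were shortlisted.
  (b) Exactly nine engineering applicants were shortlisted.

(a)

|A| = 16, |A ∩ B| = 11, |A ∖ B| = 5.
(a) |A ∩ B| > |A ∖ B|: holds.
(b) |A ∩ B| = 9: fails.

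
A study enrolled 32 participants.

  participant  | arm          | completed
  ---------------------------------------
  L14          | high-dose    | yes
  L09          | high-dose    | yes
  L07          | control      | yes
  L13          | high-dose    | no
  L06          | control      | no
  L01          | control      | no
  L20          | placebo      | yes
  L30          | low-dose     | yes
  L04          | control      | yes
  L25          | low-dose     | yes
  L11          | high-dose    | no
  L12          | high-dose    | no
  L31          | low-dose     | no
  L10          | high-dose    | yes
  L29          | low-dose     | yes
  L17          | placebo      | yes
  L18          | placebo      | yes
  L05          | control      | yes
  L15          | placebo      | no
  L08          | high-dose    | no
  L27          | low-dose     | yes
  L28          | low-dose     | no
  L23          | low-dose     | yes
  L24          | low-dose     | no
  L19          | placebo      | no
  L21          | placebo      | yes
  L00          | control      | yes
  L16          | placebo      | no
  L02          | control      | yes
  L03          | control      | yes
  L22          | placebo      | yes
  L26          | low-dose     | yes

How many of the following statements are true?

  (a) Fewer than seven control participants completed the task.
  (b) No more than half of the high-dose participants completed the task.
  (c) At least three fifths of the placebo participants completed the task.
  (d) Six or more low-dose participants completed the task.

4

(a) control: |A| = 8, |A ∩ B| = 6; needs |A ∩ B| < 7 — true.
(b) high-dose: |A| = 7, |A ∩ B| = 3; needs |A ∩ B| ≤ |A ∖ B| — true.
(c) placebo: |A| = 8, |A ∩ B| = 5; needs |A ∩ B| / |A| ≥ 3/5 — true.
(d) low-dose: |A| = 9, |A ∩ B| = 6; needs |A ∩ B| ≥ 6 — true.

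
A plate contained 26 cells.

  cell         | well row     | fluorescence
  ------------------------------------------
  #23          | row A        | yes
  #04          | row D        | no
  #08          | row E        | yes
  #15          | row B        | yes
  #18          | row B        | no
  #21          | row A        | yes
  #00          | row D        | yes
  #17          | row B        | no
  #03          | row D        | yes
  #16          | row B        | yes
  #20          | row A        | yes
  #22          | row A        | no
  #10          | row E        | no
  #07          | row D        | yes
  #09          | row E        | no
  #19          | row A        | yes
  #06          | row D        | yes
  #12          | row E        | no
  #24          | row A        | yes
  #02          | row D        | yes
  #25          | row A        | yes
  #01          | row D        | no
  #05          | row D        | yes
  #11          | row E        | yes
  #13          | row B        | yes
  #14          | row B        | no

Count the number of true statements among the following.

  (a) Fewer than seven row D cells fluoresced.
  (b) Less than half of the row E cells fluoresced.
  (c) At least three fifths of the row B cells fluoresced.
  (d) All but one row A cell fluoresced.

3

(a) row D: |A| = 8, |A ∩ B| = 6; needs |A ∩ B| < 7 — true.
(b) row E: |A| = 5, |A ∩ B| = 2; needs |A ∩ B| < |A ∖ B| — true.
(c) row B: |A| = 6, |A ∩ B| = 3; needs |A ∩ B| / |A| ≥ 3/5 — false.
(d) row A: |A| = 7, |A ∩ B| = 6; needs |A ∖ B| = 1 — true.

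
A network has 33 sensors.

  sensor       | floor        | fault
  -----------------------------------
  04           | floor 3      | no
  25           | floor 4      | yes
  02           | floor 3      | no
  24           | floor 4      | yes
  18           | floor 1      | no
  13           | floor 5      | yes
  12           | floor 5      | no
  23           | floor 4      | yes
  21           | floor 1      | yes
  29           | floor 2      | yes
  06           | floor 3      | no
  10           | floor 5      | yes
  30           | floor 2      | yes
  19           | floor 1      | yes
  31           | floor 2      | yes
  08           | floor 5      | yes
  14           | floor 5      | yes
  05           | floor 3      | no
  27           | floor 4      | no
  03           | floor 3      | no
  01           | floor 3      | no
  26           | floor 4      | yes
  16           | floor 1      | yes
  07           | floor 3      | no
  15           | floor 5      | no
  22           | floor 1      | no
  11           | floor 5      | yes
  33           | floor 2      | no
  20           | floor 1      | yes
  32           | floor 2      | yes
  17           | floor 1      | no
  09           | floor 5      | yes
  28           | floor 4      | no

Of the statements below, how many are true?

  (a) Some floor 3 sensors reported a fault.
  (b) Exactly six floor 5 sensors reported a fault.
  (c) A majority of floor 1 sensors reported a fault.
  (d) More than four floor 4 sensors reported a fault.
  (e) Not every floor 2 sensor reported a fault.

3

(a) floor 3: |A| = 7, |A ∩ B| = 0; needs A ∩ B ≠ ∅ (|A ∩ B| ≥ 1) — false.
(b) floor 5: |A| = 8, |A ∩ B| = 6; needs |A ∩ B| = 6 — true.
(c) floor 1: |A| = 7, |A ∩ B| = 4; needs |A ∩ B| > |A ∖ B| — true.
(d) floor 4: |A| = 6, |A ∩ B| = 4; needs |A ∩ B| > 4 — false.
(e) floor 2: |A| = 5, |A ∩ B| = 4; needs A ⊄ B (|A ∖ B| ≥ 1) — true.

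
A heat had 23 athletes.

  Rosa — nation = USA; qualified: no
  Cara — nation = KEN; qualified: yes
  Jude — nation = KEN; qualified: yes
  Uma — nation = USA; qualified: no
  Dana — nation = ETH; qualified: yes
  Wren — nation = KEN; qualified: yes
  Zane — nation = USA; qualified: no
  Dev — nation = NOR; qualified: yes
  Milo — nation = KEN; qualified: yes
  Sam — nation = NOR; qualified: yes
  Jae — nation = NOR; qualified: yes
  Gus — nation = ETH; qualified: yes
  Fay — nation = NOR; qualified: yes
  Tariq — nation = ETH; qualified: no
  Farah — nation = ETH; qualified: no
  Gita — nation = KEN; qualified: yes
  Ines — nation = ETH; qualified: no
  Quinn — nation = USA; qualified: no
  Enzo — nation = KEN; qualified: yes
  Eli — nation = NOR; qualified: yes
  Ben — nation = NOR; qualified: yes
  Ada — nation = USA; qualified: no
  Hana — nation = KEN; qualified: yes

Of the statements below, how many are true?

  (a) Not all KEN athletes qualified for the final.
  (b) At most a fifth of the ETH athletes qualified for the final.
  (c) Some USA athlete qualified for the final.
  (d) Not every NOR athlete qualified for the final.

(a) KEN: |A| = 7, |A ∩ B| = 7; needs A ⊄ B (|A ∖ B| ≥ 1) — false.
(b) ETH: |A| = 5, |A ∩ B| = 2; needs |A ∩ B| / |A| ≤ 1/5 — false.
(c) USA: |A| = 5, |A ∩ B| = 0; needs A ∩ B ≠ ∅ (|A ∩ B| ≥ 1) — false.
(d) NOR: |A| = 6, |A ∩ B| = 6; needs A ⊄ B (|A ∖ B| ≥ 1) — false.

0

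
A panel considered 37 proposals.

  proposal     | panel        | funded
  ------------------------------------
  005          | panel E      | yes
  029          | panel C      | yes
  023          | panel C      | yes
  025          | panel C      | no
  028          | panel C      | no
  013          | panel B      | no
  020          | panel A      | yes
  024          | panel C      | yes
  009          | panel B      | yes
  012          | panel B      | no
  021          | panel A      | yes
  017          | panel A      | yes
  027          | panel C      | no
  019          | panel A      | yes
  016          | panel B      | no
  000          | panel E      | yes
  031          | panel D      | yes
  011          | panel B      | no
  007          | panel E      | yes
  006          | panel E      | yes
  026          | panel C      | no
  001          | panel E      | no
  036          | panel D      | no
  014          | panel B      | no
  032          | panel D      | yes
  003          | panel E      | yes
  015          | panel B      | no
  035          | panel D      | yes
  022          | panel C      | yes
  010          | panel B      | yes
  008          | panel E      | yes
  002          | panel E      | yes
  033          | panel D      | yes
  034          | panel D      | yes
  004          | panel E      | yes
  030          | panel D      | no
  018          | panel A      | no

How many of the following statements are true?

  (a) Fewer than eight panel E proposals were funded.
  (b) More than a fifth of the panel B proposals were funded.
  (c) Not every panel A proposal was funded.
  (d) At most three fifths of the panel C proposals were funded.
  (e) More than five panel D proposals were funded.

3

(a) panel E: |A| = 9, |A ∩ B| = 8; needs |A ∩ B| < 8 — false.
(b) panel B: |A| = 8, |A ∩ B| = 2; needs |A ∩ B| / |A| > 1/5 — true.
(c) panel A: |A| = 5, |A ∩ B| = 4; needs A ⊄ B (|A ∖ B| ≥ 1) — true.
(d) panel C: |A| = 8, |A ∩ B| = 4; needs |A ∩ B| / |A| ≤ 3/5 — true.
(e) panel D: |A| = 7, |A ∩ B| = 5; needs |A ∩ B| > 5 — false.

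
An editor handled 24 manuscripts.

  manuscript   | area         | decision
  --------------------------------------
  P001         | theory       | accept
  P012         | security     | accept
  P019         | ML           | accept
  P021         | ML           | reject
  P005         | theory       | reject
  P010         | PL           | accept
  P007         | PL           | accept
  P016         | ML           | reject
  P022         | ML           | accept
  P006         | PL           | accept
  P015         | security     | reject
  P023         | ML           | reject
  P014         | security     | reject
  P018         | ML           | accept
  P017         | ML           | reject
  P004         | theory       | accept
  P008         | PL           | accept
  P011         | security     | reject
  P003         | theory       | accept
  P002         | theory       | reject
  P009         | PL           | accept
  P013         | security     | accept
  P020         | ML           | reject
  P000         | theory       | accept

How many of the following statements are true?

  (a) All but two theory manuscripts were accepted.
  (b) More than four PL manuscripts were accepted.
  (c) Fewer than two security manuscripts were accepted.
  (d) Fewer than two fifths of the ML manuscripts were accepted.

3

(a) theory: |A| = 6, |A ∩ B| = 4; needs |A ∖ B| = 2 — true.
(b) PL: |A| = 5, |A ∩ B| = 5; needs |A ∩ B| > 4 — true.
(c) security: |A| = 5, |A ∩ B| = 2; needs |A ∩ B| < 2 — false.
(d) ML: |A| = 8, |A ∩ B| = 3; needs |A ∩ B| / |A| < 2/5 — true.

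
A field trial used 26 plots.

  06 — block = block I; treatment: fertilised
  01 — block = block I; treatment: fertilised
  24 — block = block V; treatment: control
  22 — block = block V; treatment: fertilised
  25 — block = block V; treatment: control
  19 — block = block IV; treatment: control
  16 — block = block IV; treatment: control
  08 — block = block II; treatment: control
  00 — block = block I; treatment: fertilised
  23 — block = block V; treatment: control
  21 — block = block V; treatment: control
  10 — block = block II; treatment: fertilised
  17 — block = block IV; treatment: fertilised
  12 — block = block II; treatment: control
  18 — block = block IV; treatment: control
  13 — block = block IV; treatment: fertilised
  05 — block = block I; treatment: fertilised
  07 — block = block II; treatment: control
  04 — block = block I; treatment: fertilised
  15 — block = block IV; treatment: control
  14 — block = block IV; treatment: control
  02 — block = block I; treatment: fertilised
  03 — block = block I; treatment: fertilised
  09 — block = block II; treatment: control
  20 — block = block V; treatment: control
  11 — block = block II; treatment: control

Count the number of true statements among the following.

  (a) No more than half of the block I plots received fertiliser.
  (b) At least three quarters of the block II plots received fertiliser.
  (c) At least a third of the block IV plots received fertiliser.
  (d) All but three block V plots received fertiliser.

0

(a) block I: |A| = 7, |A ∩ B| = 7; needs |A ∩ B| ≤ |A ∖ B| — false.
(b) block II: |A| = 6, |A ∩ B| = 1; needs |A ∩ B| / |A| ≥ 3/4 — false.
(c) block IV: |A| = 7, |A ∩ B| = 2; needs |A ∩ B| / |A| ≥ 1/3 — false.
(d) block V: |A| = 6, |A ∩ B| = 1; needs |A ∖ B| = 3 — false.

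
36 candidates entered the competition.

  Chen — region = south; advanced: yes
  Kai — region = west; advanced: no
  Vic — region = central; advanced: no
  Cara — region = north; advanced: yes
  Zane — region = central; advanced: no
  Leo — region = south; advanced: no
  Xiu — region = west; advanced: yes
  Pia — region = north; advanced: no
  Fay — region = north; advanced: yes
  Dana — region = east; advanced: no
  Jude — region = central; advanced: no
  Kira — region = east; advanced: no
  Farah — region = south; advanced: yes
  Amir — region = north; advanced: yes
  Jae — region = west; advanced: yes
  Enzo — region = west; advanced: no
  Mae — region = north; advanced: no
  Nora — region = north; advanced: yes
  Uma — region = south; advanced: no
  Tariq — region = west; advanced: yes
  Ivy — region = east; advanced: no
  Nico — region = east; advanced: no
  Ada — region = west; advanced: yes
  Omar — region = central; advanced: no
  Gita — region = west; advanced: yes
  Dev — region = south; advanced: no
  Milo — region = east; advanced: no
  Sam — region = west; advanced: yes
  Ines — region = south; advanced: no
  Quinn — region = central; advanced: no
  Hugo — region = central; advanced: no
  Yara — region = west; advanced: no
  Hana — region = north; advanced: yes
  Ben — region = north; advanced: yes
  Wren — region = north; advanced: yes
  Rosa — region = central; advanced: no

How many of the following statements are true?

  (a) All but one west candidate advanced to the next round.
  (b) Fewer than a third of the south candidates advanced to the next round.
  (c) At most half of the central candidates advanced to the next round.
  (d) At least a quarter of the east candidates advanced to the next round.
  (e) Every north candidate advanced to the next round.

(a) west: |A| = 9, |A ∩ B| = 6; needs |A ∖ B| = 1 — false.
(b) south: |A| = 6, |A ∩ B| = 2; needs |A ∩ B| / |A| < 1/3 — false.
(c) central: |A| = 7, |A ∩ B| = 0; needs |A ∩ B| ≤ |A ∖ B| — true.
(d) east: |A| = 5, |A ∩ B| = 0; needs |A ∩ B| / |A| ≥ 1/4 — false.
(e) north: |A| = 9, |A ∩ B| = 7; needs A ⊆ B, i.e. every element of A is in B (|A ∖ B| = 0) — false.

1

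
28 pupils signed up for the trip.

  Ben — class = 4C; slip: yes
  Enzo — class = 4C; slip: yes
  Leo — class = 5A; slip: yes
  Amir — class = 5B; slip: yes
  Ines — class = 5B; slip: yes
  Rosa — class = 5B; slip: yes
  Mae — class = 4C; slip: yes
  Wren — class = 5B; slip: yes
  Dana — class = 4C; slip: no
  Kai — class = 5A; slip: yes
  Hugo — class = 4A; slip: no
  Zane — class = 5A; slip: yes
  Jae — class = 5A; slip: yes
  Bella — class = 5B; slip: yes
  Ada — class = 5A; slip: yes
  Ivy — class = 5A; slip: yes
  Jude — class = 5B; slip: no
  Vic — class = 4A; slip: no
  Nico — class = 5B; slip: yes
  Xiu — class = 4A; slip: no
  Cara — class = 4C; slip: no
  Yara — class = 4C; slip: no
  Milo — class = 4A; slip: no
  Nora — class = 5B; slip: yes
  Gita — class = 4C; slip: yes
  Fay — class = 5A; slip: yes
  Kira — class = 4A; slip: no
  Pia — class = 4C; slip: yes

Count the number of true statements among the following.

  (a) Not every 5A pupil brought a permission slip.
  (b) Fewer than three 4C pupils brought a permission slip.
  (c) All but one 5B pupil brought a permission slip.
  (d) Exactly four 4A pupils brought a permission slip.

1

(a) 5A: |A| = 7, |A ∩ B| = 7; needs A ⊄ B (|A ∖ B| ≥ 1) — false.
(b) 4C: |A| = 8, |A ∩ B| = 5; needs |A ∩ B| < 3 — false.
(c) 5B: |A| = 8, |A ∩ B| = 7; needs |A ∖ B| = 1 — true.
(d) 4A: |A| = 5, |A ∩ B| = 0; needs |A ∩ B| = 4 — false.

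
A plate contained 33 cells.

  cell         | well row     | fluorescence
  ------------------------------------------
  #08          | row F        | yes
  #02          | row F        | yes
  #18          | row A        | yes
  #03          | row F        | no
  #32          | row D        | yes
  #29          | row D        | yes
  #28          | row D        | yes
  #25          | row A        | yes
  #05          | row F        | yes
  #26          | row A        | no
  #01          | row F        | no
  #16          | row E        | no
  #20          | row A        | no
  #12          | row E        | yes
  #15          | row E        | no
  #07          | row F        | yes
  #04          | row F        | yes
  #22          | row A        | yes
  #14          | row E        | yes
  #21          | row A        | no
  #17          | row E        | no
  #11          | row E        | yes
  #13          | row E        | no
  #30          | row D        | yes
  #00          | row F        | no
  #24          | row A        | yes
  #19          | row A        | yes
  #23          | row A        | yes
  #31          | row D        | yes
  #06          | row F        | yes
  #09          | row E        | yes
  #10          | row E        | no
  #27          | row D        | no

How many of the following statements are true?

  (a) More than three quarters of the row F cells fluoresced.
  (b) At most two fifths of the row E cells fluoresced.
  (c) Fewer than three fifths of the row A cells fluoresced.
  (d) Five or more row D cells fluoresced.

1

(a) row F: |A| = 9, |A ∩ B| = 6; needs |A ∩ B| / |A| > 3/4 — false.
(b) row E: |A| = 9, |A ∩ B| = 4; needs |A ∩ B| / |A| ≤ 2/5 — false.
(c) row A: |A| = 9, |A ∩ B| = 6; needs |A ∩ B| / |A| < 3/5 — false.
(d) row D: |A| = 6, |A ∩ B| = 5; needs |A ∩ B| ≥ 5 — true.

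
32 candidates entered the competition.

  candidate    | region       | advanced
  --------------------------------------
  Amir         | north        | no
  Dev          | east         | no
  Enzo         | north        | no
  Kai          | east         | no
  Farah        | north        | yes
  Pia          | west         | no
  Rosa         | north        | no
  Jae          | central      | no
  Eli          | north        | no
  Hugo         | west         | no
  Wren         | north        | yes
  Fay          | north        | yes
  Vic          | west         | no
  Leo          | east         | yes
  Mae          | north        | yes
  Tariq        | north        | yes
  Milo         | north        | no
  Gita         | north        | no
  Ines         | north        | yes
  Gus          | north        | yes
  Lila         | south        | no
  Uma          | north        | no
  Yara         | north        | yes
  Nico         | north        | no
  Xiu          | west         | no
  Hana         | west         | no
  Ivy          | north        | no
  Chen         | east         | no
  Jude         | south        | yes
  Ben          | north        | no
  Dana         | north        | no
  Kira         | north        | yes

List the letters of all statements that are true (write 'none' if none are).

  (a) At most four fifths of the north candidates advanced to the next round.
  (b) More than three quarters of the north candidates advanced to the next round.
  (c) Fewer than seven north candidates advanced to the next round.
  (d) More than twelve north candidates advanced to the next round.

|A| = 20, |A ∩ B| = 9, |A ∖ B| = 11.
(a) |A ∩ B| / |A| ≤ 4/5: holds.
(b) |A ∩ B| / |A| > 3/4: fails.
(c) |A ∩ B| < 7: fails.
(d) |A ∩ B| > 12: fails.

(a)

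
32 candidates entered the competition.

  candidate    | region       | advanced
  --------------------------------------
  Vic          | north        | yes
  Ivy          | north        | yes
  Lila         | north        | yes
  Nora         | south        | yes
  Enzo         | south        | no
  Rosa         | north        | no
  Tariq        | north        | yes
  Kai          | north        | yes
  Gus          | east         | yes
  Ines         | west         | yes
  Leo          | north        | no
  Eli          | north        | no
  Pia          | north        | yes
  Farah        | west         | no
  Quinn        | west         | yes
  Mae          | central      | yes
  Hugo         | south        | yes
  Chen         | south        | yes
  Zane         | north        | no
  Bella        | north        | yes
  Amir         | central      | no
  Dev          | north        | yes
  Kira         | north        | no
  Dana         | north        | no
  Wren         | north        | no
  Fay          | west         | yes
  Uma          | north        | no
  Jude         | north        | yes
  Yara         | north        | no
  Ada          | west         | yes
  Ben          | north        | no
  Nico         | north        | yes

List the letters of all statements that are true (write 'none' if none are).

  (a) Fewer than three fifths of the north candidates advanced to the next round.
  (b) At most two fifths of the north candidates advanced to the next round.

|A| = 20, |A ∩ B| = 10, |A ∖ B| = 10.
(a) |A ∩ B| / |A| < 3/5: holds.
(b) |A ∩ B| / |A| ≤ 2/5: fails.

(a)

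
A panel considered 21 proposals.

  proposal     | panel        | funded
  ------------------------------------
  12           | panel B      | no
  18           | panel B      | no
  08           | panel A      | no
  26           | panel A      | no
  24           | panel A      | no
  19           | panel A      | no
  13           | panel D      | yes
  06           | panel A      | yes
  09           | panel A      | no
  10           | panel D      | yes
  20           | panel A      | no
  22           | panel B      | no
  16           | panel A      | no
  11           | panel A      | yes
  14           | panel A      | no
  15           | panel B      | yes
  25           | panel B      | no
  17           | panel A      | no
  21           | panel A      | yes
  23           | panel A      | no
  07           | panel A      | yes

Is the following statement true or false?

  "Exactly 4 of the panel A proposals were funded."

True

Truth condition: |A ∩ B| = 4.
A (the restrictor) = {08, 26, 24, 19, 06, 09, 20, 16, 11, 14, 17, 21, 23, 07}, |A| = 14.
A ∩ B = {06, 11, 21, 07}, so |A ∩ B| = 4.
|A ∩ B| = 4, so the statement is true.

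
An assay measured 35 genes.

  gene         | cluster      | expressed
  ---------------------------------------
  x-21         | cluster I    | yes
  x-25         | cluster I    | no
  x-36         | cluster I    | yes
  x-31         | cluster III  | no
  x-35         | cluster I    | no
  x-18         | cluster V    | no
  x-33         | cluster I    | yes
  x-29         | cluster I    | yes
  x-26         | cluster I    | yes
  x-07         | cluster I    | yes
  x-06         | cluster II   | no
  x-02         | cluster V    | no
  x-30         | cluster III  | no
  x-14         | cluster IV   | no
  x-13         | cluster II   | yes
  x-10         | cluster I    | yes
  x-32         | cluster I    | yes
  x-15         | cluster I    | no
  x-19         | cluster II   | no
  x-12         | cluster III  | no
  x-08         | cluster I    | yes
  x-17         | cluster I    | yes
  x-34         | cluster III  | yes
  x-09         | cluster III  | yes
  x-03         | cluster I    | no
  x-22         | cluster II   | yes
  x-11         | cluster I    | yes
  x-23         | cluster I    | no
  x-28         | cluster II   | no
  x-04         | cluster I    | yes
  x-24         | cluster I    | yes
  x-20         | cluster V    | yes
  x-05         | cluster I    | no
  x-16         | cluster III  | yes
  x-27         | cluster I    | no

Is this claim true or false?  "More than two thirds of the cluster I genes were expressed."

False

Truth condition: |A ∩ B| / |A| > 2/3.
|A| = 20, |A ∩ B| = 13, |A ∖ B| = 7.
|A ∩ B|/|A| = 13/20, so the statement is false.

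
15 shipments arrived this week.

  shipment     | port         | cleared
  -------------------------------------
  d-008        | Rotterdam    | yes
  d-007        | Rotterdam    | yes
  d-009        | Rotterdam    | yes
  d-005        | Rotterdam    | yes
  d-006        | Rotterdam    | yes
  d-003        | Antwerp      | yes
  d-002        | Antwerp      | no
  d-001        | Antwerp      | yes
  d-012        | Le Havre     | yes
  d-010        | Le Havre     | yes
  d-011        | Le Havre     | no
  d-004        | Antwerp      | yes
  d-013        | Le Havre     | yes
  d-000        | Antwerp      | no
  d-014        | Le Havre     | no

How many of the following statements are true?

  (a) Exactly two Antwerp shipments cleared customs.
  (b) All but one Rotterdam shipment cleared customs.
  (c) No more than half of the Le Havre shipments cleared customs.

0

(a) Antwerp: |A| = 5, |A ∩ B| = 3; needs |A ∩ B| = 2 — false.
(b) Rotterdam: |A| = 5, |A ∩ B| = 5; needs |A ∖ B| = 1 — false.
(c) Le Havre: |A| = 5, |A ∩ B| = 3; needs |A ∩ B| ≤ |A ∖ B| — false.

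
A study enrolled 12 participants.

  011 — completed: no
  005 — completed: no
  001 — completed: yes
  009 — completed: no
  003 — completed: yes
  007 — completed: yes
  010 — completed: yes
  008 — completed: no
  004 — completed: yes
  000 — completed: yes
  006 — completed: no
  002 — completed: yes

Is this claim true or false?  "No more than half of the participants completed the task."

The determiner here denotes the relation: |A ∩ B| ≤ |A ∖ B|.
A (the restrictor) = {011, 005, 001, 009, 003, 007, 010, 008, 004, 000, 006, 002}, |A| = 12.
A ∩ B = {001, 003, 007, 010, 004, 000, 002}, so |A ∩ B| = 7.
A ∖ B = {011, 005, 009, 008, 006}, so |A ∖ B| = 5.
7 > 5, so the statement is false.

False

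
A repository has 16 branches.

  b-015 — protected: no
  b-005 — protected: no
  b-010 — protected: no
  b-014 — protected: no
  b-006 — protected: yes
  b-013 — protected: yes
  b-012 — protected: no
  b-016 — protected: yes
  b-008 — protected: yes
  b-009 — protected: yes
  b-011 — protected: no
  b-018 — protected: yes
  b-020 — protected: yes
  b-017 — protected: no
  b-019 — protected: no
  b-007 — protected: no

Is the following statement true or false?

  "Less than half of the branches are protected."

True

'Less than half of the branches are protected' holds iff |A ∩ B| < |A ∖ B|.
|A| = 16, |A ∩ B| = 7, |A ∖ B| = 9.
7 < 9, so the statement is true.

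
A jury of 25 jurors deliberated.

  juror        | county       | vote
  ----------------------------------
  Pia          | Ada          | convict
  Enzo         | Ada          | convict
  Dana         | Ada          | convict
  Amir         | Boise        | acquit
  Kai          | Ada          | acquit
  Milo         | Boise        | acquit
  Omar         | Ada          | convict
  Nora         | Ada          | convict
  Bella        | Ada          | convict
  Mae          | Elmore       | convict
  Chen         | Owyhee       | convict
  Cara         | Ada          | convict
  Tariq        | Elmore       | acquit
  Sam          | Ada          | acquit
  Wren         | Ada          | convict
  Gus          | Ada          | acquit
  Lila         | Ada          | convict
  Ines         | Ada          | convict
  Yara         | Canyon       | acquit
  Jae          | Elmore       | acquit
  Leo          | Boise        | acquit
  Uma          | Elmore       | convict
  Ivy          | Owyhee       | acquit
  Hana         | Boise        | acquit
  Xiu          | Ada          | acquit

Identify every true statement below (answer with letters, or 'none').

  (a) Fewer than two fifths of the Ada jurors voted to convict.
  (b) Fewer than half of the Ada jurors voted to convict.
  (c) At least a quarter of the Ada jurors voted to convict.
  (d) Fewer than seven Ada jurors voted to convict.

(c)

|A| = 14, |A ∩ B| = 10, |A ∖ B| = 4.
(a) |A ∩ B| / |A| < 2/5: fails.
(b) |A ∩ B| < |A ∖ B|: fails.
(c) |A ∩ B| / |A| ≥ 1/4: holds.
(d) |A ∩ B| < 7: fails.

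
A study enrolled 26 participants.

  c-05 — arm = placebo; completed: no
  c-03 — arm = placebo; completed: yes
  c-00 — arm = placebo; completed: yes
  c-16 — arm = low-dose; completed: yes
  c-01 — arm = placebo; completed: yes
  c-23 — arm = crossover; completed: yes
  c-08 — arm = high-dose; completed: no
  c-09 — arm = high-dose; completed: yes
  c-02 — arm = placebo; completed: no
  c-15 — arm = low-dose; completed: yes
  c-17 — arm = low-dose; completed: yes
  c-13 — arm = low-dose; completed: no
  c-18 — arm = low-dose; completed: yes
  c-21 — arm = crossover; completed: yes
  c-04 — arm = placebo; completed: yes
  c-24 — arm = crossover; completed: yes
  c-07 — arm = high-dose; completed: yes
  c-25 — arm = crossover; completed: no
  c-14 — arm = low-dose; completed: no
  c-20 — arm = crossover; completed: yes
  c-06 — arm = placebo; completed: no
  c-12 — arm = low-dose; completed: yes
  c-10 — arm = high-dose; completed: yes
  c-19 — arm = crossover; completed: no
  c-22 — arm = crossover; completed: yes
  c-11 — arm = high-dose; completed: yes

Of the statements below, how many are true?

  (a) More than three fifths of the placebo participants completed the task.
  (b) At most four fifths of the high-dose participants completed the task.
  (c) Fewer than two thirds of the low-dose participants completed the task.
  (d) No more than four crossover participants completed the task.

(a) placebo: |A| = 7, |A ∩ B| = 4; needs |A ∩ B| / |A| > 3/5 — false.
(b) high-dose: |A| = 5, |A ∩ B| = 4; needs |A ∩ B| / |A| ≤ 4/5 — true.
(c) low-dose: |A| = 7, |A ∩ B| = 5; needs |A ∩ B| / |A| < 2/3 — false.
(d) crossover: |A| = 7, |A ∩ B| = 5; needs |A ∩ B| ≤ 4 — false.

1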